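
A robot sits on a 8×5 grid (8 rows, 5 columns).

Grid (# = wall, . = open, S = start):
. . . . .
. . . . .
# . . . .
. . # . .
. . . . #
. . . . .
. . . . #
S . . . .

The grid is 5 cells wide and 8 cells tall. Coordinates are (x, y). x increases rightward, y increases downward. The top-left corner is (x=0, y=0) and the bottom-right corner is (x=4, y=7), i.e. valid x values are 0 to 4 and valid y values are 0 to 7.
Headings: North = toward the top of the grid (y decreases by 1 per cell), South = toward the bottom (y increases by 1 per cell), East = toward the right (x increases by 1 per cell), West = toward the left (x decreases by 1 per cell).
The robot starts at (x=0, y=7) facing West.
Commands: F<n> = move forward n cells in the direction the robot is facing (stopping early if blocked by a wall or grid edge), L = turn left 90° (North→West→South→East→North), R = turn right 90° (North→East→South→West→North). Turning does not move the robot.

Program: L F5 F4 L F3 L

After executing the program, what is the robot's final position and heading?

Answer: Final position: (x=3, y=7), facing North

Derivation:
Start: (x=0, y=7), facing West
  L: turn left, now facing South
  F5: move forward 0/5 (blocked), now at (x=0, y=7)
  F4: move forward 0/4 (blocked), now at (x=0, y=7)
  L: turn left, now facing East
  F3: move forward 3, now at (x=3, y=7)
  L: turn left, now facing North
Final: (x=3, y=7), facing North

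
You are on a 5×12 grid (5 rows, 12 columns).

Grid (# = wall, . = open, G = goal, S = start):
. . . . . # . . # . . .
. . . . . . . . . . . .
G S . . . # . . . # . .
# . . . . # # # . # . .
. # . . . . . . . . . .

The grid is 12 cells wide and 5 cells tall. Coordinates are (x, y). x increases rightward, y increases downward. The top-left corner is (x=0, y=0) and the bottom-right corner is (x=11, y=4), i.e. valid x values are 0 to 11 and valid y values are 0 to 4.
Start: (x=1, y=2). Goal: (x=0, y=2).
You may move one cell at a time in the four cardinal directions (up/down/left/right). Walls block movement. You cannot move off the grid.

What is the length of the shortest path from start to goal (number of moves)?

Answer: Shortest path length: 1

Derivation:
BFS from (x=1, y=2) until reaching (x=0, y=2):
  Distance 0: (x=1, y=2)
  Distance 1: (x=1, y=1), (x=0, y=2), (x=2, y=2), (x=1, y=3)  <- goal reached here
One shortest path (1 moves): (x=1, y=2) -> (x=0, y=2)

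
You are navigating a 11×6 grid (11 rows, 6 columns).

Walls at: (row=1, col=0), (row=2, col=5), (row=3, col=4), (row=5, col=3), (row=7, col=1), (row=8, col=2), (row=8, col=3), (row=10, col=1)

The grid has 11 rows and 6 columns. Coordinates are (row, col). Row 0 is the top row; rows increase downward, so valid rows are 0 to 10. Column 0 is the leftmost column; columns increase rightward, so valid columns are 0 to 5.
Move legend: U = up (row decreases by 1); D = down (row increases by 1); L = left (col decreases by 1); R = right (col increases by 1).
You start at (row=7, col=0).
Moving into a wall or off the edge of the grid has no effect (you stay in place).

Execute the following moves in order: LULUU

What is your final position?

Start: (row=7, col=0)
  L (left): blocked, stay at (row=7, col=0)
  U (up): (row=7, col=0) -> (row=6, col=0)
  L (left): blocked, stay at (row=6, col=0)
  U (up): (row=6, col=0) -> (row=5, col=0)
  U (up): (row=5, col=0) -> (row=4, col=0)
Final: (row=4, col=0)

Answer: Final position: (row=4, col=0)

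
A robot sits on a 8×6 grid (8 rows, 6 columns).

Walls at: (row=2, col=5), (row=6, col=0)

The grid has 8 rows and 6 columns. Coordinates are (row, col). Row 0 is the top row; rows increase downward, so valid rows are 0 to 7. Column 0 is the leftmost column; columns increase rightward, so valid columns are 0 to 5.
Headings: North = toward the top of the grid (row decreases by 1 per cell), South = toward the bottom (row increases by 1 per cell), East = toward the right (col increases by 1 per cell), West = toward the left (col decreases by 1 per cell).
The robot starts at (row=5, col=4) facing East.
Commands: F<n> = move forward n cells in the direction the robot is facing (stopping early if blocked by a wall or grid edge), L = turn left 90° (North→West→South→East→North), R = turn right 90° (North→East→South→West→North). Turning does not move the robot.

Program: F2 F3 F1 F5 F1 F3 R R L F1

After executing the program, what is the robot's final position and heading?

Start: (row=5, col=4), facing East
  F2: move forward 1/2 (blocked), now at (row=5, col=5)
  F3: move forward 0/3 (blocked), now at (row=5, col=5)
  F1: move forward 0/1 (blocked), now at (row=5, col=5)
  F5: move forward 0/5 (blocked), now at (row=5, col=5)
  F1: move forward 0/1 (blocked), now at (row=5, col=5)
  F3: move forward 0/3 (blocked), now at (row=5, col=5)
  R: turn right, now facing South
  R: turn right, now facing West
  L: turn left, now facing South
  F1: move forward 1, now at (row=6, col=5)
Final: (row=6, col=5), facing South

Answer: Final position: (row=6, col=5), facing South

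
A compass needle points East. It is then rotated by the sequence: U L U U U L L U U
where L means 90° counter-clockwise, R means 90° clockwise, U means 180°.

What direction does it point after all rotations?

Answer: Final heading: South

Derivation:
Start: East
  U (U-turn (180°)) -> West
  L (left (90° counter-clockwise)) -> South
  U (U-turn (180°)) -> North
  U (U-turn (180°)) -> South
  U (U-turn (180°)) -> North
  L (left (90° counter-clockwise)) -> West
  L (left (90° counter-clockwise)) -> South
  U (U-turn (180°)) -> North
  U (U-turn (180°)) -> South
Final: South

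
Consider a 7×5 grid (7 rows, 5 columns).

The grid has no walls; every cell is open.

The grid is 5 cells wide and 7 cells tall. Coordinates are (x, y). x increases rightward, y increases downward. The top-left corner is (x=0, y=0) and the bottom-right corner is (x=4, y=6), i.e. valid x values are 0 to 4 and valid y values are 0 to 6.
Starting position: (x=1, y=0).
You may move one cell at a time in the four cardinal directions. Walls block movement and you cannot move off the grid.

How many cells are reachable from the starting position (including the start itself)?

BFS flood-fill from (x=1, y=0):
  Distance 0: (x=1, y=0)
  Distance 1: (x=0, y=0), (x=2, y=0), (x=1, y=1)
  Distance 2: (x=3, y=0), (x=0, y=1), (x=2, y=1), (x=1, y=2)
  Distance 3: (x=4, y=0), (x=3, y=1), (x=0, y=2), (x=2, y=2), (x=1, y=3)
  Distance 4: (x=4, y=1), (x=3, y=2), (x=0, y=3), (x=2, y=3), (x=1, y=4)
  Distance 5: (x=4, y=2), (x=3, y=3), (x=0, y=4), (x=2, y=4), (x=1, y=5)
  Distance 6: (x=4, y=3), (x=3, y=4), (x=0, y=5), (x=2, y=5), (x=1, y=6)
  Distance 7: (x=4, y=4), (x=3, y=5), (x=0, y=6), (x=2, y=6)
  Distance 8: (x=4, y=5), (x=3, y=6)
  Distance 9: (x=4, y=6)
Total reachable: 35 (grid has 35 open cells total)

Answer: Reachable cells: 35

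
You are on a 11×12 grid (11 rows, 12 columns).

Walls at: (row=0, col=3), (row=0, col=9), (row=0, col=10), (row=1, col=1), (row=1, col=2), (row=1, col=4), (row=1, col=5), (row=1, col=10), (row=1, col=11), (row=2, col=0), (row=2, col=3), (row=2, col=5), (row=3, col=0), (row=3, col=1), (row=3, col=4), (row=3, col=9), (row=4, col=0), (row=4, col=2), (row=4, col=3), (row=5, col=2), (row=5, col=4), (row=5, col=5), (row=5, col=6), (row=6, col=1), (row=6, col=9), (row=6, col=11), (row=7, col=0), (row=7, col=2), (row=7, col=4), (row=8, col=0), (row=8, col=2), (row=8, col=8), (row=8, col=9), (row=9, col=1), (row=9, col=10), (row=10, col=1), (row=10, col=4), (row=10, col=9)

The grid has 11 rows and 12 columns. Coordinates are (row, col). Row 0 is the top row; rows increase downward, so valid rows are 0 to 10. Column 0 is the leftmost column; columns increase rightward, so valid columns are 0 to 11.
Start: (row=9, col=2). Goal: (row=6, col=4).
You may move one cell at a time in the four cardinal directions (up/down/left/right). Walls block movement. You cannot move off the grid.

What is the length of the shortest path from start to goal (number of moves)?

Answer: Shortest path length: 5

Derivation:
BFS from (row=9, col=2) until reaching (row=6, col=4):
  Distance 0: (row=9, col=2)
  Distance 1: (row=9, col=3), (row=10, col=2)
  Distance 2: (row=8, col=3), (row=9, col=4), (row=10, col=3)
  Distance 3: (row=7, col=3), (row=8, col=4), (row=9, col=5)
  Distance 4: (row=6, col=3), (row=8, col=5), (row=9, col=6), (row=10, col=5)
  Distance 5: (row=5, col=3), (row=6, col=2), (row=6, col=4), (row=7, col=5), (row=8, col=6), (row=9, col=7), (row=10, col=6)  <- goal reached here
One shortest path (5 moves): (row=9, col=2) -> (row=9, col=3) -> (row=8, col=3) -> (row=7, col=3) -> (row=6, col=3) -> (row=6, col=4)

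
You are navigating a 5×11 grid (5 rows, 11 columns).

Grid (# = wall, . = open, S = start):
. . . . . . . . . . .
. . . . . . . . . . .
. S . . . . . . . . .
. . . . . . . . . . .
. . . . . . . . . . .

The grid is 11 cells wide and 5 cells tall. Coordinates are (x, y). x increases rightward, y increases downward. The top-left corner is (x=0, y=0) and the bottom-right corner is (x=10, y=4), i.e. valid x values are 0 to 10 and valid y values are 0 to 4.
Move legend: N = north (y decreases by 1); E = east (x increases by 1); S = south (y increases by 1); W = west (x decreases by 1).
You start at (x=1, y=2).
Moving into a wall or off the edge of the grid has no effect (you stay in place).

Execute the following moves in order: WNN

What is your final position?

Start: (x=1, y=2)
  W (west): (x=1, y=2) -> (x=0, y=2)
  N (north): (x=0, y=2) -> (x=0, y=1)
  N (north): (x=0, y=1) -> (x=0, y=0)
Final: (x=0, y=0)

Answer: Final position: (x=0, y=0)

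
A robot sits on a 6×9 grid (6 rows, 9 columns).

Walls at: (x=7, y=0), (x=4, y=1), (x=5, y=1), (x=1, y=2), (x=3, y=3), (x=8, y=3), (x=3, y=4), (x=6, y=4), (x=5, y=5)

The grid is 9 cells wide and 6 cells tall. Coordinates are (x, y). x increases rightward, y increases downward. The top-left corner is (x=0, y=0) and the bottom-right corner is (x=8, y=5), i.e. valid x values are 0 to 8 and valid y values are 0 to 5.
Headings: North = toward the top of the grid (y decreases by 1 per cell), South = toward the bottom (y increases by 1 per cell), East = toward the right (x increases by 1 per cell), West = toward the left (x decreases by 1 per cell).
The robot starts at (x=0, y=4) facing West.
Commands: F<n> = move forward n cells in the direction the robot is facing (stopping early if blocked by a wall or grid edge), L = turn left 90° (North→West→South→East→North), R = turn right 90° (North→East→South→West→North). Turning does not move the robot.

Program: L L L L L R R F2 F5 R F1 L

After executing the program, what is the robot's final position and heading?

Start: (x=0, y=4), facing West
  L: turn left, now facing South
  L: turn left, now facing East
  L: turn left, now facing North
  L: turn left, now facing West
  L: turn left, now facing South
  R: turn right, now facing West
  R: turn right, now facing North
  F2: move forward 2, now at (x=0, y=2)
  F5: move forward 2/5 (blocked), now at (x=0, y=0)
  R: turn right, now facing East
  F1: move forward 1, now at (x=1, y=0)
  L: turn left, now facing North
Final: (x=1, y=0), facing North

Answer: Final position: (x=1, y=0), facing North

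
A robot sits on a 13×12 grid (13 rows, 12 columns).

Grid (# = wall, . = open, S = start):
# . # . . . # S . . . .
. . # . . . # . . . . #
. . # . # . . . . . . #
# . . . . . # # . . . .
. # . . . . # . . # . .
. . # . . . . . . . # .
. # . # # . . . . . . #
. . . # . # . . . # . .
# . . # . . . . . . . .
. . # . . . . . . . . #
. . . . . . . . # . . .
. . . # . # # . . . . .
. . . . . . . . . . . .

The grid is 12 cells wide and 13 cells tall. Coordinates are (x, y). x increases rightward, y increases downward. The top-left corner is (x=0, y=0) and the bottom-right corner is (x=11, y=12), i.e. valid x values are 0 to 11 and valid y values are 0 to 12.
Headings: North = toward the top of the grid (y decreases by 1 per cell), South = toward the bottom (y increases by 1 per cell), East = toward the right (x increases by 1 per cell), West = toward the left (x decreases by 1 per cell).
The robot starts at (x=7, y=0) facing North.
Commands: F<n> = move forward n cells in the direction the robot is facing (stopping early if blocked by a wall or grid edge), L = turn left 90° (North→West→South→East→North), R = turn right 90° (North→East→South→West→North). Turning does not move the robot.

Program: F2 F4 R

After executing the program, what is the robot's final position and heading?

Start: (x=7, y=0), facing North
  F2: move forward 0/2 (blocked), now at (x=7, y=0)
  F4: move forward 0/4 (blocked), now at (x=7, y=0)
  R: turn right, now facing East
Final: (x=7, y=0), facing East

Answer: Final position: (x=7, y=0), facing East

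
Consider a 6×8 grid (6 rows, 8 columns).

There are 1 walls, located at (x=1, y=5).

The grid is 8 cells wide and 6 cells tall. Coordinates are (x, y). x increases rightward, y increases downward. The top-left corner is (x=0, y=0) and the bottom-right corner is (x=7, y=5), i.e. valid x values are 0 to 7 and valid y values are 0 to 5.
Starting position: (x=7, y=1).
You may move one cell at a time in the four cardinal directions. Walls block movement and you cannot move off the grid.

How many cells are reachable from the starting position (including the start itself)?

BFS flood-fill from (x=7, y=1):
  Distance 0: (x=7, y=1)
  Distance 1: (x=7, y=0), (x=6, y=1), (x=7, y=2)
  Distance 2: (x=6, y=0), (x=5, y=1), (x=6, y=2), (x=7, y=3)
  Distance 3: (x=5, y=0), (x=4, y=1), (x=5, y=2), (x=6, y=3), (x=7, y=4)
  Distance 4: (x=4, y=0), (x=3, y=1), (x=4, y=2), (x=5, y=3), (x=6, y=4), (x=7, y=5)
  Distance 5: (x=3, y=0), (x=2, y=1), (x=3, y=2), (x=4, y=3), (x=5, y=4), (x=6, y=5)
  Distance 6: (x=2, y=0), (x=1, y=1), (x=2, y=2), (x=3, y=3), (x=4, y=4), (x=5, y=5)
  Distance 7: (x=1, y=0), (x=0, y=1), (x=1, y=2), (x=2, y=3), (x=3, y=4), (x=4, y=5)
  Distance 8: (x=0, y=0), (x=0, y=2), (x=1, y=3), (x=2, y=4), (x=3, y=5)
  Distance 9: (x=0, y=3), (x=1, y=4), (x=2, y=5)
  Distance 10: (x=0, y=4)
  Distance 11: (x=0, y=5)
Total reachable: 47 (grid has 47 open cells total)

Answer: Reachable cells: 47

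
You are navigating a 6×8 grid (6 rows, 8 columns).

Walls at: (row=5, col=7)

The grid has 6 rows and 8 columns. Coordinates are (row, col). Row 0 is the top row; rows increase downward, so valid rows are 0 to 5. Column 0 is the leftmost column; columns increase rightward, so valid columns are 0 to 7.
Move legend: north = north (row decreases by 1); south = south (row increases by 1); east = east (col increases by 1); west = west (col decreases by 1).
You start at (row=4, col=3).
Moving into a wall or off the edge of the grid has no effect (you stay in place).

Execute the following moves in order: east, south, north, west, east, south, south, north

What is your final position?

Start: (row=4, col=3)
  east (east): (row=4, col=3) -> (row=4, col=4)
  south (south): (row=4, col=4) -> (row=5, col=4)
  north (north): (row=5, col=4) -> (row=4, col=4)
  west (west): (row=4, col=4) -> (row=4, col=3)
  east (east): (row=4, col=3) -> (row=4, col=4)
  south (south): (row=4, col=4) -> (row=5, col=4)
  south (south): blocked, stay at (row=5, col=4)
  north (north): (row=5, col=4) -> (row=4, col=4)
Final: (row=4, col=4)

Answer: Final position: (row=4, col=4)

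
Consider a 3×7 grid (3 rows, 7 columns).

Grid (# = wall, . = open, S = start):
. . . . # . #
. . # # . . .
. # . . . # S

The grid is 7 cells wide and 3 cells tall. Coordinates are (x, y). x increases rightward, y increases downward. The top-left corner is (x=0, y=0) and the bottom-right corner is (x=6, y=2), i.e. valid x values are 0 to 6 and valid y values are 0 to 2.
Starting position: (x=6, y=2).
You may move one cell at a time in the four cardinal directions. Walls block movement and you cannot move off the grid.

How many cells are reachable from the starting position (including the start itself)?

Answer: Reachable cells: 8

Derivation:
BFS flood-fill from (x=6, y=2):
  Distance 0: (x=6, y=2)
  Distance 1: (x=6, y=1)
  Distance 2: (x=5, y=1)
  Distance 3: (x=5, y=0), (x=4, y=1)
  Distance 4: (x=4, y=2)
  Distance 5: (x=3, y=2)
  Distance 6: (x=2, y=2)
Total reachable: 8 (grid has 15 open cells total)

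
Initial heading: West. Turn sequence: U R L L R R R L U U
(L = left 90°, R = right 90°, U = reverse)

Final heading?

Answer: Final heading: South

Derivation:
Start: West
  U (U-turn (180°)) -> East
  R (right (90° clockwise)) -> South
  L (left (90° counter-clockwise)) -> East
  L (left (90° counter-clockwise)) -> North
  R (right (90° clockwise)) -> East
  R (right (90° clockwise)) -> South
  R (right (90° clockwise)) -> West
  L (left (90° counter-clockwise)) -> South
  U (U-turn (180°)) -> North
  U (U-turn (180°)) -> South
Final: South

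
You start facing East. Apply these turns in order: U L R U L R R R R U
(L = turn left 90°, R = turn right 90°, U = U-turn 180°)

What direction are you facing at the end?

Start: East
  U (U-turn (180°)) -> West
  L (left (90° counter-clockwise)) -> South
  R (right (90° clockwise)) -> West
  U (U-turn (180°)) -> East
  L (left (90° counter-clockwise)) -> North
  R (right (90° clockwise)) -> East
  R (right (90° clockwise)) -> South
  R (right (90° clockwise)) -> West
  R (right (90° clockwise)) -> North
  U (U-turn (180°)) -> South
Final: South

Answer: Final heading: South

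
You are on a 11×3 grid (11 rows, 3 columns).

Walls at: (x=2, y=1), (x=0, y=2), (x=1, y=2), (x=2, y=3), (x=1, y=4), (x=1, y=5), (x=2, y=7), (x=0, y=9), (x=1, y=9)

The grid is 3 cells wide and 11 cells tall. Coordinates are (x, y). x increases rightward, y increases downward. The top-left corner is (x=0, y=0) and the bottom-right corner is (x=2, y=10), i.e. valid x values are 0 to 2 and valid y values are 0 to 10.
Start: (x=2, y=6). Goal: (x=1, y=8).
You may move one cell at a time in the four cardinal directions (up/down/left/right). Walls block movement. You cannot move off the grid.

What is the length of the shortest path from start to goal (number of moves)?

BFS from (x=2, y=6) until reaching (x=1, y=8):
  Distance 0: (x=2, y=6)
  Distance 1: (x=2, y=5), (x=1, y=6)
  Distance 2: (x=2, y=4), (x=0, y=6), (x=1, y=7)
  Distance 3: (x=0, y=5), (x=0, y=7), (x=1, y=8)  <- goal reached here
One shortest path (3 moves): (x=2, y=6) -> (x=1, y=6) -> (x=1, y=7) -> (x=1, y=8)

Answer: Shortest path length: 3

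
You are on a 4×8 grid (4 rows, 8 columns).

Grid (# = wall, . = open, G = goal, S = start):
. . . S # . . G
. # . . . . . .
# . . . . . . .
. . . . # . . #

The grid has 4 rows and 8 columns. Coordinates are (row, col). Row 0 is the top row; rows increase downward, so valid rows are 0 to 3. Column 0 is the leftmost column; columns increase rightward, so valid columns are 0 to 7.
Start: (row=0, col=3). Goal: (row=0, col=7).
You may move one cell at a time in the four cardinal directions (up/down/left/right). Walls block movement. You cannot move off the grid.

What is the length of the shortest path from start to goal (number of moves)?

Answer: Shortest path length: 6

Derivation:
BFS from (row=0, col=3) until reaching (row=0, col=7):
  Distance 0: (row=0, col=3)
  Distance 1: (row=0, col=2), (row=1, col=3)
  Distance 2: (row=0, col=1), (row=1, col=2), (row=1, col=4), (row=2, col=3)
  Distance 3: (row=0, col=0), (row=1, col=5), (row=2, col=2), (row=2, col=4), (row=3, col=3)
  Distance 4: (row=0, col=5), (row=1, col=0), (row=1, col=6), (row=2, col=1), (row=2, col=5), (row=3, col=2)
  Distance 5: (row=0, col=6), (row=1, col=7), (row=2, col=6), (row=3, col=1), (row=3, col=5)
  Distance 6: (row=0, col=7), (row=2, col=7), (row=3, col=0), (row=3, col=6)  <- goal reached here
One shortest path (6 moves): (row=0, col=3) -> (row=1, col=3) -> (row=1, col=4) -> (row=1, col=5) -> (row=1, col=6) -> (row=1, col=7) -> (row=0, col=7)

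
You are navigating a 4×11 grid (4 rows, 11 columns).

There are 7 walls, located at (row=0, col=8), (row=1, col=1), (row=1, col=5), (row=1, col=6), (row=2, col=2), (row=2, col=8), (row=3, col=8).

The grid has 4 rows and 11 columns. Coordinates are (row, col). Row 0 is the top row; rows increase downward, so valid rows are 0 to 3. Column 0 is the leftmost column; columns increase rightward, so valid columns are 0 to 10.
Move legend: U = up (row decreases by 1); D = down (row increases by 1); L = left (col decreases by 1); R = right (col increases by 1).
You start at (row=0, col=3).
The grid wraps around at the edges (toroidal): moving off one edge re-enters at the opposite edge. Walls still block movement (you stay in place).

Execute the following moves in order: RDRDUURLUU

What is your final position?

Start: (row=0, col=3)
  R (right): (row=0, col=3) -> (row=0, col=4)
  D (down): (row=0, col=4) -> (row=1, col=4)
  R (right): blocked, stay at (row=1, col=4)
  D (down): (row=1, col=4) -> (row=2, col=4)
  U (up): (row=2, col=4) -> (row=1, col=4)
  U (up): (row=1, col=4) -> (row=0, col=4)
  R (right): (row=0, col=4) -> (row=0, col=5)
  L (left): (row=0, col=5) -> (row=0, col=4)
  U (up): (row=0, col=4) -> (row=3, col=4)
  U (up): (row=3, col=4) -> (row=2, col=4)
Final: (row=2, col=4)

Answer: Final position: (row=2, col=4)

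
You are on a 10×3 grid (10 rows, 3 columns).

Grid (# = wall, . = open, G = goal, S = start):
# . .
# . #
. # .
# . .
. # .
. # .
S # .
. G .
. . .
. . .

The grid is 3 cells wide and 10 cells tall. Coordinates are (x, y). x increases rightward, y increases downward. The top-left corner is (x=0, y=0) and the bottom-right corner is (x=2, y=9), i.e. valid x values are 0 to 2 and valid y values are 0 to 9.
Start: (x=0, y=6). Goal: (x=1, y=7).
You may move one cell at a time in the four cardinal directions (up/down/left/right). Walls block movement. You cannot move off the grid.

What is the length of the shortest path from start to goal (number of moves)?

Answer: Shortest path length: 2

Derivation:
BFS from (x=0, y=6) until reaching (x=1, y=7):
  Distance 0: (x=0, y=6)
  Distance 1: (x=0, y=5), (x=0, y=7)
  Distance 2: (x=0, y=4), (x=1, y=7), (x=0, y=8)  <- goal reached here
One shortest path (2 moves): (x=0, y=6) -> (x=0, y=7) -> (x=1, y=7)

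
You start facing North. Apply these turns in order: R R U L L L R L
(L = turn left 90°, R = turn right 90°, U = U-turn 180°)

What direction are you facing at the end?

Answer: Final heading: East

Derivation:
Start: North
  R (right (90° clockwise)) -> East
  R (right (90° clockwise)) -> South
  U (U-turn (180°)) -> North
  L (left (90° counter-clockwise)) -> West
  L (left (90° counter-clockwise)) -> South
  L (left (90° counter-clockwise)) -> East
  R (right (90° clockwise)) -> South
  L (left (90° counter-clockwise)) -> East
Final: East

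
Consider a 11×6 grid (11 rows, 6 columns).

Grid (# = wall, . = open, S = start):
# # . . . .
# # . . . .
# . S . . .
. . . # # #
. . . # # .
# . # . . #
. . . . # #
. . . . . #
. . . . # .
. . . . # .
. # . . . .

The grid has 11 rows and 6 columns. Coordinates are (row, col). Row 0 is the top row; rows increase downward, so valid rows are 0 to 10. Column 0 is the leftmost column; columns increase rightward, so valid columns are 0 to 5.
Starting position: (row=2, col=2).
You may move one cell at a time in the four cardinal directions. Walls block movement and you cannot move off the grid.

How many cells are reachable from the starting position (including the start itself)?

Answer: Reachable cells: 46

Derivation:
BFS flood-fill from (row=2, col=2):
  Distance 0: (row=2, col=2)
  Distance 1: (row=1, col=2), (row=2, col=1), (row=2, col=3), (row=3, col=2)
  Distance 2: (row=0, col=2), (row=1, col=3), (row=2, col=4), (row=3, col=1), (row=4, col=2)
  Distance 3: (row=0, col=3), (row=1, col=4), (row=2, col=5), (row=3, col=0), (row=4, col=1)
  Distance 4: (row=0, col=4), (row=1, col=5), (row=4, col=0), (row=5, col=1)
  Distance 5: (row=0, col=5), (row=6, col=1)
  Distance 6: (row=6, col=0), (row=6, col=2), (row=7, col=1)
  Distance 7: (row=6, col=3), (row=7, col=0), (row=7, col=2), (row=8, col=1)
  Distance 8: (row=5, col=3), (row=7, col=3), (row=8, col=0), (row=8, col=2), (row=9, col=1)
  Distance 9: (row=5, col=4), (row=7, col=4), (row=8, col=3), (row=9, col=0), (row=9, col=2)
  Distance 10: (row=9, col=3), (row=10, col=0), (row=10, col=2)
  Distance 11: (row=10, col=3)
  Distance 12: (row=10, col=4)
  Distance 13: (row=10, col=5)
  Distance 14: (row=9, col=5)
  Distance 15: (row=8, col=5)
Total reachable: 46 (grid has 47 open cells total)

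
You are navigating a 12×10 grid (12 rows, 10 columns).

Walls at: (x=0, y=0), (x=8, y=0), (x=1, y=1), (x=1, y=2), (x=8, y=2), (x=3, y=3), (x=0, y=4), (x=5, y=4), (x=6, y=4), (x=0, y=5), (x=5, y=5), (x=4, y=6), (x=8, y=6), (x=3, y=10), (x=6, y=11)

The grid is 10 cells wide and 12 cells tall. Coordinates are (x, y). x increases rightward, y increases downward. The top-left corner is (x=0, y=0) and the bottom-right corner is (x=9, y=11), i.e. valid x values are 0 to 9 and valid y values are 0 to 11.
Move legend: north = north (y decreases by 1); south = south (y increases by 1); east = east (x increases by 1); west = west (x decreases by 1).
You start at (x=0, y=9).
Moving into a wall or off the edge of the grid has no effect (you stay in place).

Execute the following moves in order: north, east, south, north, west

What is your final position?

Start: (x=0, y=9)
  north (north): (x=0, y=9) -> (x=0, y=8)
  east (east): (x=0, y=8) -> (x=1, y=8)
  south (south): (x=1, y=8) -> (x=1, y=9)
  north (north): (x=1, y=9) -> (x=1, y=8)
  west (west): (x=1, y=8) -> (x=0, y=8)
Final: (x=0, y=8)

Answer: Final position: (x=0, y=8)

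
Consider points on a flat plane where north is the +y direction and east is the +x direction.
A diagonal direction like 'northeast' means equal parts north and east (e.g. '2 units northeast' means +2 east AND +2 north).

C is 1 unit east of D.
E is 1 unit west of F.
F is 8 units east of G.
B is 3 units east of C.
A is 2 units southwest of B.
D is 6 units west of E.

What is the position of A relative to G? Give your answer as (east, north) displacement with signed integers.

Answer: A is at (east=3, north=-2) relative to G.

Derivation:
Place G at the origin (east=0, north=0).
  F is 8 units east of G: delta (east=+8, north=+0); F at (east=8, north=0).
  E is 1 unit west of F: delta (east=-1, north=+0); E at (east=7, north=0).
  D is 6 units west of E: delta (east=-6, north=+0); D at (east=1, north=0).
  C is 1 unit east of D: delta (east=+1, north=+0); C at (east=2, north=0).
  B is 3 units east of C: delta (east=+3, north=+0); B at (east=5, north=0).
  A is 2 units southwest of B: delta (east=-2, north=-2); A at (east=3, north=-2).
Therefore A relative to G: (east=3, north=-2).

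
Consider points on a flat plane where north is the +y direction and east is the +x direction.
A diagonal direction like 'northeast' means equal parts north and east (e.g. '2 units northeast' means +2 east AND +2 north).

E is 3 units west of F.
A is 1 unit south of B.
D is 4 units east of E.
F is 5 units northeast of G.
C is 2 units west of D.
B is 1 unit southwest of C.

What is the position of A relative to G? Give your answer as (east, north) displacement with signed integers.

Answer: A is at (east=3, north=3) relative to G.

Derivation:
Place G at the origin (east=0, north=0).
  F is 5 units northeast of G: delta (east=+5, north=+5); F at (east=5, north=5).
  E is 3 units west of F: delta (east=-3, north=+0); E at (east=2, north=5).
  D is 4 units east of E: delta (east=+4, north=+0); D at (east=6, north=5).
  C is 2 units west of D: delta (east=-2, north=+0); C at (east=4, north=5).
  B is 1 unit southwest of C: delta (east=-1, north=-1); B at (east=3, north=4).
  A is 1 unit south of B: delta (east=+0, north=-1); A at (east=3, north=3).
Therefore A relative to G: (east=3, north=3).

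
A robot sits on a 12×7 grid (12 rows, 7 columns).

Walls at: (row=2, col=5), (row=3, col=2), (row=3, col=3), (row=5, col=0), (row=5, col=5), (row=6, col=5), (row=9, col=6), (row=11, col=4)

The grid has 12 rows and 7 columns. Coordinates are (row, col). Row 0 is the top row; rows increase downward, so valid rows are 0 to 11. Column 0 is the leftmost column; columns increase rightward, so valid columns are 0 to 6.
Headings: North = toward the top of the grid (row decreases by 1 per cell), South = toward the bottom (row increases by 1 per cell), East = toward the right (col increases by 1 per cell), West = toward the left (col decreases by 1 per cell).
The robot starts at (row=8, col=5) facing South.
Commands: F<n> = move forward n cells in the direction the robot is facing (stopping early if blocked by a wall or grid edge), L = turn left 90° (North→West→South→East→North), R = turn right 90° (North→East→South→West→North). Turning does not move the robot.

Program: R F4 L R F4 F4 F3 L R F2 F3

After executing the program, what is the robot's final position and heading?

Answer: Final position: (row=8, col=0), facing West

Derivation:
Start: (row=8, col=5), facing South
  R: turn right, now facing West
  F4: move forward 4, now at (row=8, col=1)
  L: turn left, now facing South
  R: turn right, now facing West
  F4: move forward 1/4 (blocked), now at (row=8, col=0)
  F4: move forward 0/4 (blocked), now at (row=8, col=0)
  F3: move forward 0/3 (blocked), now at (row=8, col=0)
  L: turn left, now facing South
  R: turn right, now facing West
  F2: move forward 0/2 (blocked), now at (row=8, col=0)
  F3: move forward 0/3 (blocked), now at (row=8, col=0)
Final: (row=8, col=0), facing West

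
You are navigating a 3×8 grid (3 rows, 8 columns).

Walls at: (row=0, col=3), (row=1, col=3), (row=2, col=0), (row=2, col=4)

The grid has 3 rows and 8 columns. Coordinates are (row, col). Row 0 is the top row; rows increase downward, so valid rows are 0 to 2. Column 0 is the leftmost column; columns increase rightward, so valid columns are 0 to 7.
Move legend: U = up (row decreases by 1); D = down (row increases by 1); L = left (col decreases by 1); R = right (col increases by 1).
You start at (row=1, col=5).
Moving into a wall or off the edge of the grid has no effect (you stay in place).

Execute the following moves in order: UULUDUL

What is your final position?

Answer: Final position: (row=0, col=4)

Derivation:
Start: (row=1, col=5)
  U (up): (row=1, col=5) -> (row=0, col=5)
  U (up): blocked, stay at (row=0, col=5)
  L (left): (row=0, col=5) -> (row=0, col=4)
  U (up): blocked, stay at (row=0, col=4)
  D (down): (row=0, col=4) -> (row=1, col=4)
  U (up): (row=1, col=4) -> (row=0, col=4)
  L (left): blocked, stay at (row=0, col=4)
Final: (row=0, col=4)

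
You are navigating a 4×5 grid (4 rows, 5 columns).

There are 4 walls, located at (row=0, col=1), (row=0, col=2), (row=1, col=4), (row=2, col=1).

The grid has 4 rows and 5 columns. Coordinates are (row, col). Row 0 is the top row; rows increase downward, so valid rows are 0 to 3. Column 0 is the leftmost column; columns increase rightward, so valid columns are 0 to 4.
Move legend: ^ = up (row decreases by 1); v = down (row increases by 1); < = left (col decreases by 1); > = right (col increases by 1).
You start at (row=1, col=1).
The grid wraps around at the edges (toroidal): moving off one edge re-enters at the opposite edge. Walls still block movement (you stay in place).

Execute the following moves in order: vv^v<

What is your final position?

Start: (row=1, col=1)
  v (down): blocked, stay at (row=1, col=1)
  v (down): blocked, stay at (row=1, col=1)
  ^ (up): blocked, stay at (row=1, col=1)
  v (down): blocked, stay at (row=1, col=1)
  < (left): (row=1, col=1) -> (row=1, col=0)
Final: (row=1, col=0)

Answer: Final position: (row=1, col=0)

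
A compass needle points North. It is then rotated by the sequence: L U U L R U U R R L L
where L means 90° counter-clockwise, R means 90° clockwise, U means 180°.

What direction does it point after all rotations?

Start: North
  L (left (90° counter-clockwise)) -> West
  U (U-turn (180°)) -> East
  U (U-turn (180°)) -> West
  L (left (90° counter-clockwise)) -> South
  R (right (90° clockwise)) -> West
  U (U-turn (180°)) -> East
  U (U-turn (180°)) -> West
  R (right (90° clockwise)) -> North
  R (right (90° clockwise)) -> East
  L (left (90° counter-clockwise)) -> North
  L (left (90° counter-clockwise)) -> West
Final: West

Answer: Final heading: West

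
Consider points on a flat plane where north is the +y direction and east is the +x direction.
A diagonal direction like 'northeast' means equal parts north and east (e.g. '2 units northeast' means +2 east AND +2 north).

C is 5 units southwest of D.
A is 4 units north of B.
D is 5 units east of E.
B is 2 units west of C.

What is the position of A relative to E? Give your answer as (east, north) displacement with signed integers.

Answer: A is at (east=-2, north=-1) relative to E.

Derivation:
Place E at the origin (east=0, north=0).
  D is 5 units east of E: delta (east=+5, north=+0); D at (east=5, north=0).
  C is 5 units southwest of D: delta (east=-5, north=-5); C at (east=0, north=-5).
  B is 2 units west of C: delta (east=-2, north=+0); B at (east=-2, north=-5).
  A is 4 units north of B: delta (east=+0, north=+4); A at (east=-2, north=-1).
Therefore A relative to E: (east=-2, north=-1).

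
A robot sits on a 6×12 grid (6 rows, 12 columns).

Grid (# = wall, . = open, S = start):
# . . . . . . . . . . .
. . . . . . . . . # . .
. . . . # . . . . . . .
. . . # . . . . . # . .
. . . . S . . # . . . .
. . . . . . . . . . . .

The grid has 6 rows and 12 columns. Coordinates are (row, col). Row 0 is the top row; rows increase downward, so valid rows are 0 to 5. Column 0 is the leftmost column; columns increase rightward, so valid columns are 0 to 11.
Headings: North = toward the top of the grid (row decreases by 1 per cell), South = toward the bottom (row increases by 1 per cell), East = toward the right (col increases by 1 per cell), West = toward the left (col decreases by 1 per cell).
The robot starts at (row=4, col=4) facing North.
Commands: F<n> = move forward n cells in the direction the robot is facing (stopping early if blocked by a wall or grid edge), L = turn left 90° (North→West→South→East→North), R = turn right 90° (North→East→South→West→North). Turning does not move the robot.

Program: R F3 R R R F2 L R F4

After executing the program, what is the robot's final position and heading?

Answer: Final position: (row=0, col=6), facing North

Derivation:
Start: (row=4, col=4), facing North
  R: turn right, now facing East
  F3: move forward 2/3 (blocked), now at (row=4, col=6)
  R: turn right, now facing South
  R: turn right, now facing West
  R: turn right, now facing North
  F2: move forward 2, now at (row=2, col=6)
  L: turn left, now facing West
  R: turn right, now facing North
  F4: move forward 2/4 (blocked), now at (row=0, col=6)
Final: (row=0, col=6), facing North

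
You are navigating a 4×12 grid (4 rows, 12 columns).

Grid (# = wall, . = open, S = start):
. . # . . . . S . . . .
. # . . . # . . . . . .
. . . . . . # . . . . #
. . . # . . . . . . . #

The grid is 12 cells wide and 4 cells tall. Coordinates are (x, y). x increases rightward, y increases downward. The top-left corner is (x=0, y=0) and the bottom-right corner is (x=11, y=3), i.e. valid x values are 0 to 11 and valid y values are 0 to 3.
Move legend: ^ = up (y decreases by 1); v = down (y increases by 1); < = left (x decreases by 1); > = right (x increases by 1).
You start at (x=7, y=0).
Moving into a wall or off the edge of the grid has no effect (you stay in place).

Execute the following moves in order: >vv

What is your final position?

Start: (x=7, y=0)
  > (right): (x=7, y=0) -> (x=8, y=0)
  v (down): (x=8, y=0) -> (x=8, y=1)
  v (down): (x=8, y=1) -> (x=8, y=2)
Final: (x=8, y=2)

Answer: Final position: (x=8, y=2)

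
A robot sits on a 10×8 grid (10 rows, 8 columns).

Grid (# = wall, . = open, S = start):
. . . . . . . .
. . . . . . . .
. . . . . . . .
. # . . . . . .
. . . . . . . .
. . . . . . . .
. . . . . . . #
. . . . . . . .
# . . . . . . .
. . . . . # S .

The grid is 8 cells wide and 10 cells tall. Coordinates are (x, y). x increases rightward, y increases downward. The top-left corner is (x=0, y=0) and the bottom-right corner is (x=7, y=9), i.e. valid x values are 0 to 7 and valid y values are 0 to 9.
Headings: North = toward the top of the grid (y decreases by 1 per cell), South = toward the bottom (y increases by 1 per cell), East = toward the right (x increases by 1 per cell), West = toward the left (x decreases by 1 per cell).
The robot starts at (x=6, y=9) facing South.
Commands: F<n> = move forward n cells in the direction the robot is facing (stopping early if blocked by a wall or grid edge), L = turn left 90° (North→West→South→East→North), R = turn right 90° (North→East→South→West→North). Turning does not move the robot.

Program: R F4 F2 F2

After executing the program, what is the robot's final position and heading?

Start: (x=6, y=9), facing South
  R: turn right, now facing West
  F4: move forward 0/4 (blocked), now at (x=6, y=9)
  F2: move forward 0/2 (blocked), now at (x=6, y=9)
  F2: move forward 0/2 (blocked), now at (x=6, y=9)
Final: (x=6, y=9), facing West

Answer: Final position: (x=6, y=9), facing West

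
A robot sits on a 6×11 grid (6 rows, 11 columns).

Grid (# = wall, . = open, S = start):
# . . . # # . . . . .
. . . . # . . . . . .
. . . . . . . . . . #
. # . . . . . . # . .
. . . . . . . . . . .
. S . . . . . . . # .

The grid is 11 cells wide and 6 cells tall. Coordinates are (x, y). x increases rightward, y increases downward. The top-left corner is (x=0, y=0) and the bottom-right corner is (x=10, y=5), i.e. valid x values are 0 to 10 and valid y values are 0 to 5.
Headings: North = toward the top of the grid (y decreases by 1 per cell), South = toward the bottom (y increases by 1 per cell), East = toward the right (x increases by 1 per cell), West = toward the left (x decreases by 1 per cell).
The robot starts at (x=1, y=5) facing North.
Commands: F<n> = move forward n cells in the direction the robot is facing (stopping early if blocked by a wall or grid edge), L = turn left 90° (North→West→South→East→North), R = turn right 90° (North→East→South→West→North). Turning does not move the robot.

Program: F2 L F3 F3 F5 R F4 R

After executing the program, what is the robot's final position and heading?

Start: (x=1, y=5), facing North
  F2: move forward 1/2 (blocked), now at (x=1, y=4)
  L: turn left, now facing West
  F3: move forward 1/3 (blocked), now at (x=0, y=4)
  F3: move forward 0/3 (blocked), now at (x=0, y=4)
  F5: move forward 0/5 (blocked), now at (x=0, y=4)
  R: turn right, now facing North
  F4: move forward 3/4 (blocked), now at (x=0, y=1)
  R: turn right, now facing East
Final: (x=0, y=1), facing East

Answer: Final position: (x=0, y=1), facing East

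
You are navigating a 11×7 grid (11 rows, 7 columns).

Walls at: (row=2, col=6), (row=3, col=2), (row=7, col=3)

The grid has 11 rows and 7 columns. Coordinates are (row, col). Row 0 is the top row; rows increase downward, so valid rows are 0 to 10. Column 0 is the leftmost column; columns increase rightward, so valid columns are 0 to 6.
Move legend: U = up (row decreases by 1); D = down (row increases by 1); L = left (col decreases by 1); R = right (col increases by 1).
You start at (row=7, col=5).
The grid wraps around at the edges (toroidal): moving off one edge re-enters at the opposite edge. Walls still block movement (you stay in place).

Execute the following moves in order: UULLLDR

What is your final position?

Start: (row=7, col=5)
  U (up): (row=7, col=5) -> (row=6, col=5)
  U (up): (row=6, col=5) -> (row=5, col=5)
  L (left): (row=5, col=5) -> (row=5, col=4)
  L (left): (row=5, col=4) -> (row=5, col=3)
  L (left): (row=5, col=3) -> (row=5, col=2)
  D (down): (row=5, col=2) -> (row=6, col=2)
  R (right): (row=6, col=2) -> (row=6, col=3)
Final: (row=6, col=3)

Answer: Final position: (row=6, col=3)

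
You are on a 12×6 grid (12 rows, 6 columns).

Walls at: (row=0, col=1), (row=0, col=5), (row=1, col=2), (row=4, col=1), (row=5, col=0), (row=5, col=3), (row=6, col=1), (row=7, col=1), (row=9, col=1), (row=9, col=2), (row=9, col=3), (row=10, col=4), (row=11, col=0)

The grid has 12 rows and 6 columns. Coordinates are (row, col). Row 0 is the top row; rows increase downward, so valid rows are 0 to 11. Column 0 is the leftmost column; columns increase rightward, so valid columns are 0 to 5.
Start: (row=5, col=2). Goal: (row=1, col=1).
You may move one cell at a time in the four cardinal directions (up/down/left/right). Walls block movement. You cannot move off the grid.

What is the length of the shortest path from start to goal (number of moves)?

Answer: Shortest path length: 5

Derivation:
BFS from (row=5, col=2) until reaching (row=1, col=1):
  Distance 0: (row=5, col=2)
  Distance 1: (row=4, col=2), (row=5, col=1), (row=6, col=2)
  Distance 2: (row=3, col=2), (row=4, col=3), (row=6, col=3), (row=7, col=2)
  Distance 3: (row=2, col=2), (row=3, col=1), (row=3, col=3), (row=4, col=4), (row=6, col=4), (row=7, col=3), (row=8, col=2)
  Distance 4: (row=2, col=1), (row=2, col=3), (row=3, col=0), (row=3, col=4), (row=4, col=5), (row=5, col=4), (row=6, col=5), (row=7, col=4), (row=8, col=1), (row=8, col=3)
  Distance 5: (row=1, col=1), (row=1, col=3), (row=2, col=0), (row=2, col=4), (row=3, col=5), (row=4, col=0), (row=5, col=5), (row=7, col=5), (row=8, col=0), (row=8, col=4)  <- goal reached here
One shortest path (5 moves): (row=5, col=2) -> (row=4, col=2) -> (row=3, col=2) -> (row=3, col=1) -> (row=2, col=1) -> (row=1, col=1)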